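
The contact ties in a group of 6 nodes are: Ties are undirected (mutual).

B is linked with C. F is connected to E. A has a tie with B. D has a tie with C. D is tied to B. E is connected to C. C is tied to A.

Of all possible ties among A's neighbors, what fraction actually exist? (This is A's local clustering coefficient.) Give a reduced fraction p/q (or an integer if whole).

A's neighbors: B and C (k = 2).
Possible neighbor pairs: C(2,2) = 1. Edges among them: B–C → e = 1.
Clustering(A) = 1/1.

1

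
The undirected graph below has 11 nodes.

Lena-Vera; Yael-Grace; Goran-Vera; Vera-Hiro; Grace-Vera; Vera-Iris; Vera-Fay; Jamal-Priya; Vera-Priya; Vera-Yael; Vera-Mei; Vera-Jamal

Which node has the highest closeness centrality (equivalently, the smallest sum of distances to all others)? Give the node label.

Farness (sum of distances to all others) for each node — Fay:19, Goran:19, Grace:18, Hiro:19, Iris:19, Jamal:18, Lena:19, Mei:19, Priya:18, Vera:10, Yael:18.
The smallest farness is 10, for Vera, so Vera has the highest closeness.

Vera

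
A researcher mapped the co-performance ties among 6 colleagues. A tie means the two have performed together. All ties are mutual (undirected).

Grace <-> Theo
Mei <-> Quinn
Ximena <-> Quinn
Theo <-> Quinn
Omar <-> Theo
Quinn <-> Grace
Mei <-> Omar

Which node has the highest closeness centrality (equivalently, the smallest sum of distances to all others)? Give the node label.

Quinn

Farness (sum of distances to all others) for each node — Grace:8, Mei:8, Omar:9, Quinn:6, Theo:7, Ximena:10.
The smallest farness is 6, for Quinn, so Quinn has the highest closeness.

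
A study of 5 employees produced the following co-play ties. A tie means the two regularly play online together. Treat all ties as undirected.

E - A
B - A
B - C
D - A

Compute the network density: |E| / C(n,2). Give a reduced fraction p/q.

2/5

There are 4 edges and 5 nodes, so the maximum possible is C(5,2) = 10.
Density = 4/10 = 2/5.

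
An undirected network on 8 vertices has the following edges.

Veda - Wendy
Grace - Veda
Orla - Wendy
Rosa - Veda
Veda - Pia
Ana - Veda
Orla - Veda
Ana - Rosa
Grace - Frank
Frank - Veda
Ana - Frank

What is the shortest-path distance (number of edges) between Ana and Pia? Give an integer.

One shortest route is Ana – Veda – Pia, which uses 2 edges, and Ana and Pia are not directly tied, so nothing shorter exists. So d(Ana,Pia) = 2.

2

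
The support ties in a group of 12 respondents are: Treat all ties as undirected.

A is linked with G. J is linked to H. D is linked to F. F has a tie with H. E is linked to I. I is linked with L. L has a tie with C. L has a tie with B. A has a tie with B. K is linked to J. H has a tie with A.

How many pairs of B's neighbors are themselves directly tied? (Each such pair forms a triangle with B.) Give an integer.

0

B's neighbors are A and L, but none of them are tied to each other, so no triangle contains B.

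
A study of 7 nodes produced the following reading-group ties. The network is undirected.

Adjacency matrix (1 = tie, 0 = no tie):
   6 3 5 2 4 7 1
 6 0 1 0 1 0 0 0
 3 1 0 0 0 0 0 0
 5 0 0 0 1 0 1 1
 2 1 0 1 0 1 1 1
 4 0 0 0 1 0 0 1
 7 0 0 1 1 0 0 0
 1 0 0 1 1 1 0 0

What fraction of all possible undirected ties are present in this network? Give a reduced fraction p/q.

There are 9 edges and 7 nodes, so the maximum possible is C(7,2) = 21.
Density = 9/21 = 3/7.

3/7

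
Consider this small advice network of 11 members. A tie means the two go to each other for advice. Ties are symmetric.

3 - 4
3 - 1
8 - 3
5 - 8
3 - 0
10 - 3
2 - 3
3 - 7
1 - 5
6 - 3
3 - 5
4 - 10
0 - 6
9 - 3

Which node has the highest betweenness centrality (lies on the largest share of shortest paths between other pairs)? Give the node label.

Unnormalized betweenness of each node: 0:0, 1:0, 2:0, 3:81/2, 4:0, 5:1/2, 6:0, 7:0, 8:0, 9:0, 10:0.
3 has the largest value, 81/2, making it the main broker — the node through which the most shortest paths run.

3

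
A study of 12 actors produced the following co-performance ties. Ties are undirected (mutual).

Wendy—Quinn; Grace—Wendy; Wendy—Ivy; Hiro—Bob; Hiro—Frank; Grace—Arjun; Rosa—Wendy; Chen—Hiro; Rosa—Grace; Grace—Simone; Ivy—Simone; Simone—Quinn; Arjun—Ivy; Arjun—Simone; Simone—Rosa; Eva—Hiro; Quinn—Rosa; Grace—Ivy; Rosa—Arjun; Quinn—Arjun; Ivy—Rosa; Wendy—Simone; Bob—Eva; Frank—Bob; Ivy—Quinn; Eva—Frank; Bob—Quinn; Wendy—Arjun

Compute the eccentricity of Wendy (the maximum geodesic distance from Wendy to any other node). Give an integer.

Distances from Wendy: Arjun:1, Bob:2, Chen:4, Eva:3, Frank:3, Grace:1, Hiro:3, Ivy:1, Quinn:1, Rosa:1, Simone:1.
The largest is 4 (to Chen), so the eccentricity of Wendy is 4.

4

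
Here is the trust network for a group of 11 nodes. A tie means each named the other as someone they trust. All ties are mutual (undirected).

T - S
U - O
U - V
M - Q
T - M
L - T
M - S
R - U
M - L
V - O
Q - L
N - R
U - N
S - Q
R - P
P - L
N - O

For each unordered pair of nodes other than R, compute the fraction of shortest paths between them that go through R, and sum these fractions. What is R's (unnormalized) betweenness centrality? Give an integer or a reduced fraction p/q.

24

Pairs whose geodesics pass through R — U–P: 1; U–S: 3/3; U–Q: 1; U–L: 1; U–T: 1; U–M: 1; N–P: 1; N–S: 3/3; N–Q: 1; N–L: 1; N–T: 1; N–M: 1; V–P: 1; V–S: 3/3 … (+10 more pairs).
All other pairs contribute 0.
Summing the contributions gives betweenness(R) = 24.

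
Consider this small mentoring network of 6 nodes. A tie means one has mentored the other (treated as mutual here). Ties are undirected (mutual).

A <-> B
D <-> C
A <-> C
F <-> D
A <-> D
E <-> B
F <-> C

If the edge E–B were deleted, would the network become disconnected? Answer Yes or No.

Without the E–B edge there is no alternate route between E and B, so the network disconnects. It is a bridge.

Yes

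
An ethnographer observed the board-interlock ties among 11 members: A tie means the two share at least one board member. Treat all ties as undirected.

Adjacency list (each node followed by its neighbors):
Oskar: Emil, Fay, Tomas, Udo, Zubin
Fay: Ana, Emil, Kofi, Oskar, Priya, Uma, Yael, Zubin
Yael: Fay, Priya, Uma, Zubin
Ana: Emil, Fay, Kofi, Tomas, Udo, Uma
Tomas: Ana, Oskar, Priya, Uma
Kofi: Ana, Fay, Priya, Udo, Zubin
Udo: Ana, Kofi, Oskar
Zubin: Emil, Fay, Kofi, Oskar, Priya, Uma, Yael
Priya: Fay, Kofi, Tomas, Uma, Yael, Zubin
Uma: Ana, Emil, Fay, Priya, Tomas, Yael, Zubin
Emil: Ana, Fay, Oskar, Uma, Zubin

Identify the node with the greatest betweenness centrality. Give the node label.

Unnormalized betweenness of each node: Ana:30/7, Emil:3/4, Fay:131/28, Kofi:58/21, Oskar:85/28, Priya:97/42, Tomas:13/12, Udo:7/12, Uma:271/84, Yael:0, Zubin:23/7.
Fay has the largest value, 131/28, making it the main broker — the node through which the most shortest paths run.

Fay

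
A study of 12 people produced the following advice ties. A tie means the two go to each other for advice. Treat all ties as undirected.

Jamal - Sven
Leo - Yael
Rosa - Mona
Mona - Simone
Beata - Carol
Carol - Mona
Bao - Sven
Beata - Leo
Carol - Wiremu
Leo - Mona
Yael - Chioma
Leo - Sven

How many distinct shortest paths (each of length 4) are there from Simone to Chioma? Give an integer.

1

The shortest distance is 4, and the only length-4 path is Simone–Mona–Leo–Yael–Chioma. So there is exactly 1 shortest path.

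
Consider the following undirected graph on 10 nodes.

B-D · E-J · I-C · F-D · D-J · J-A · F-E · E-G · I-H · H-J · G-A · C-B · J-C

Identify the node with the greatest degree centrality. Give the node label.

J

Degrees — A:2, B:2, C:3, D:3, E:3, F:2, G:2, H:2, I:2, J:5.
The maximum is 5, attained only by J.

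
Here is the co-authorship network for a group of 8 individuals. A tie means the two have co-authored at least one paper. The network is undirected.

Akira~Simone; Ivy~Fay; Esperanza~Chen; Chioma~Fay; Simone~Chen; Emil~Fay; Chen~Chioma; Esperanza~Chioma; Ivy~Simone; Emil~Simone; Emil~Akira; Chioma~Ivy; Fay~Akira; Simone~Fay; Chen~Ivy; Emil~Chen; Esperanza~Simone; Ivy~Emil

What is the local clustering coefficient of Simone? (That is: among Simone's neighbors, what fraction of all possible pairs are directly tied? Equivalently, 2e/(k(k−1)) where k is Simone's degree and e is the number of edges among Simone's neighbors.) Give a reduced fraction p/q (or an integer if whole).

Simone's neighbors: Akira, Chen, Emil, Esperanza, Fay, and Ivy (k = 6).
Possible neighbor pairs: C(6,2) = 15. Edges among them: Akira–Emil, Akira–Fay, Chen–Emil, Chen–Esperanza, Chen–Ivy, Emil–Fay, Emil–Ivy, Fay–Ivy → e = 8.
Clustering(Simone) = 8/15.

8/15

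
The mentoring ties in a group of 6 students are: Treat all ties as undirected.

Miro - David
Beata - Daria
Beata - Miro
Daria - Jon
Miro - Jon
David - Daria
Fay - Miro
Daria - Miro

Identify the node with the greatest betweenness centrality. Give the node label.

Unnormalized betweenness of each node: Beata:0, Daria:3/2, David:0, Fay:0, Jon:0, Miro:11/2.
Miro has the largest value, 11/2, making it the main broker — the node through which the most shortest paths run.

Miro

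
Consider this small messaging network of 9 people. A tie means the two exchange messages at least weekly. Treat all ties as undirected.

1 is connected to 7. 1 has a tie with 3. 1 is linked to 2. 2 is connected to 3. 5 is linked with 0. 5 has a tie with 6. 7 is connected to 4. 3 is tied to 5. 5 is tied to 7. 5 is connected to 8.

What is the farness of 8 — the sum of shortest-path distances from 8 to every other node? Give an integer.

Distances from 8: 0:2, 1:3, 2:3, 3:2, 4:3, 5:1, 6:2, 7:2.
Sum = 2 + 3 + 3 + 2 + 3 + 1 + 2 + 2 = 18.

18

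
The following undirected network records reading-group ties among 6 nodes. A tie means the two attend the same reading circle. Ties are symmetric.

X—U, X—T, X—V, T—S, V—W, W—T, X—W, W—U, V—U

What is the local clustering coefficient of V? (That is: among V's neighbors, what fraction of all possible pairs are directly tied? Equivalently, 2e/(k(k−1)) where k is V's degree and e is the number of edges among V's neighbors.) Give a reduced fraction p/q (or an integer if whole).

1

V's neighbors: U, W, and X (k = 3).
Possible neighbor pairs: C(3,2) = 3. Edges among them: U–W, U–X, W–X → e = 3.
Clustering(V) = 3/3 = 1.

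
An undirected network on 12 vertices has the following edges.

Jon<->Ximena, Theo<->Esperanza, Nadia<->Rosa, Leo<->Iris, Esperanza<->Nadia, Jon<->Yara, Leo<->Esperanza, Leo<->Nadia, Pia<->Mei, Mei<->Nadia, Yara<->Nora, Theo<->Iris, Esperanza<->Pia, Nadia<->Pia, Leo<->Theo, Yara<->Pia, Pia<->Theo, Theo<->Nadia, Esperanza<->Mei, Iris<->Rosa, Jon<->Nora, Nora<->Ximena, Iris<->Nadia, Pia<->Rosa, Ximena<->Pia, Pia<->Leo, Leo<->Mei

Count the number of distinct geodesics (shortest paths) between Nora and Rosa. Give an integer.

The shortest distance is 3. The length-3 paths are: Nora–Ximena–Pia–Rosa; Nora–Yara–Pia–Rosa.
That gives 2 distinct shortest paths.

2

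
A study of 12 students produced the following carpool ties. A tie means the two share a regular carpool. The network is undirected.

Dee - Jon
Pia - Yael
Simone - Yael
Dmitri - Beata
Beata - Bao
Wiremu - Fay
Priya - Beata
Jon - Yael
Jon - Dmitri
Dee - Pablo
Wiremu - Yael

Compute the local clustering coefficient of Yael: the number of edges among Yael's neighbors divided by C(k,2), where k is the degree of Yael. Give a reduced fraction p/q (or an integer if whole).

0

Yael's neighbors: Jon, Pia, Simone, and Wiremu (k = 4).
Possible neighbor pairs: C(4,2) = 6. Edges among them: none → e = 0.
Clustering(Yael) = 0/6 = 0.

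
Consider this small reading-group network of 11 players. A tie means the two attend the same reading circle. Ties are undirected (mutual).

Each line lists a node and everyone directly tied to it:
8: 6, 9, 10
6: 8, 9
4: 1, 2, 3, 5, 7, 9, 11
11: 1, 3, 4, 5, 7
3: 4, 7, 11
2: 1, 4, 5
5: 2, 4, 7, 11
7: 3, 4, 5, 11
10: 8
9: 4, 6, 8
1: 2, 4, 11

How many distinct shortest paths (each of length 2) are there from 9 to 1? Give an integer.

The shortest distance is 2, and the only length-2 path is 9–4–1. So there is exactly 1 shortest path.

1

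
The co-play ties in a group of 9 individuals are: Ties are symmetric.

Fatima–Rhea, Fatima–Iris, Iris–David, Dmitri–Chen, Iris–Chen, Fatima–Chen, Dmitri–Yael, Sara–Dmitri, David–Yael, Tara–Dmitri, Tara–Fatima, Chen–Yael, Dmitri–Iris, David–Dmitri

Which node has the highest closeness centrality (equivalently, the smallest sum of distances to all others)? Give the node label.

Dmitri

Farness (sum of distances to all others) for each node — Chen:12, David:14, Dmitri:11, Fatima:13, Iris:12, Rhea:20, Sara:18, Tara:14, Yael:14.
The smallest farness is 11, for Dmitri, so Dmitri has the highest closeness.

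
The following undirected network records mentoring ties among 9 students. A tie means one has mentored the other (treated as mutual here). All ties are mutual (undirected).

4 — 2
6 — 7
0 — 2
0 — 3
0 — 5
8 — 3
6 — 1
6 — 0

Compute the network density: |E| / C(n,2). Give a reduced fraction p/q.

2/9

There are 8 edges and 9 nodes, so the maximum possible is C(9,2) = 36.
Density = 8/36 = 2/9.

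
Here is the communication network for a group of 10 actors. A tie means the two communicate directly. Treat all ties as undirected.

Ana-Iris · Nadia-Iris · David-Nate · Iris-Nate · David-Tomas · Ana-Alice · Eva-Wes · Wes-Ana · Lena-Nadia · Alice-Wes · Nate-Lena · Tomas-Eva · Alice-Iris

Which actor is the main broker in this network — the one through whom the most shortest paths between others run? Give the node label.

Unnormalized betweenness of each node: Alice:3, Ana:3, David:6, Eva:4, Iris:27/2, Lena:3/2, Nadia:2, Nate:11, Tomas:4, Wes:6.
Iris has the largest value, 27/2, making it the main broker — the node through which the most shortest paths run.

Iris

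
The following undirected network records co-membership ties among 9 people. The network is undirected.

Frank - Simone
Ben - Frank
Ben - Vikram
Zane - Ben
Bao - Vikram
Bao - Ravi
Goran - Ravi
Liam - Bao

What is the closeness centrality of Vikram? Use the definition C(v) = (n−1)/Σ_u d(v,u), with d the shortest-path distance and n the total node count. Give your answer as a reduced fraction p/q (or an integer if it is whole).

1/2

Distances from Vikram: Bao:1, Ben:1, Frank:2, Goran:3, Liam:2, Ravi:2, Simone:3, Zane:2. Sum = 16.
n = 9, so closeness = 8/16 = 1/2.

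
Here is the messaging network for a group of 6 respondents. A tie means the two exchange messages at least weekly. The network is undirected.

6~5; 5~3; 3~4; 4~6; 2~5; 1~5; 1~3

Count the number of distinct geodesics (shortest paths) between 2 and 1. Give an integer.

1

The shortest distance is 2, and the only length-2 path is 2–5–1. So there is exactly 1 shortest path.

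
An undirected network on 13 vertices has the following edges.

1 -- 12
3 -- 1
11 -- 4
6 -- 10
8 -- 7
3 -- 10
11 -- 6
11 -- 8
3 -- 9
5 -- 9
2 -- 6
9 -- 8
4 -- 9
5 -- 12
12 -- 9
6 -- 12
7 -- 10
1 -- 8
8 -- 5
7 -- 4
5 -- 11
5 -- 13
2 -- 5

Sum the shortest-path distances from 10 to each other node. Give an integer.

Distances from 10: 1:2, 2:2, 3:1, 4:2, 5:3, 6:1, 7:1, 8:2, 9:2, 11:2, 12:2, 13:4.
Sum = 2 + 2 + 1 + 2 + 3 + 1 + 1 + 2 + 2 + 2 + 2 + 4 = 24.

24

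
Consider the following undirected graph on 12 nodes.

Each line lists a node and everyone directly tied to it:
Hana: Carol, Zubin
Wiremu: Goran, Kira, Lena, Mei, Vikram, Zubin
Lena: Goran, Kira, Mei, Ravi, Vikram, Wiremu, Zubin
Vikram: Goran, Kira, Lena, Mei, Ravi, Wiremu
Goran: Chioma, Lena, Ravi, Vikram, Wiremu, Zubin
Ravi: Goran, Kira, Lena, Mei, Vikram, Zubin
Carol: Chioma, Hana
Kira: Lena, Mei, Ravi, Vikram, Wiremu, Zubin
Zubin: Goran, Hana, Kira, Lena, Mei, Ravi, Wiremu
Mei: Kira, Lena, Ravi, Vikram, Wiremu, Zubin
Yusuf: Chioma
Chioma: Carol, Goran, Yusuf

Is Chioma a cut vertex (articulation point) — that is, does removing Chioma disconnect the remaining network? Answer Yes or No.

Yes

Removing Chioma leaves {Yusuf} with no path to {Carol, Goran, Hana, Kira, Lena, Mei, Ravi, Vikram, Wiremu, and Zubin}, so the network splits into 2 components. Chioma is a cut vertex.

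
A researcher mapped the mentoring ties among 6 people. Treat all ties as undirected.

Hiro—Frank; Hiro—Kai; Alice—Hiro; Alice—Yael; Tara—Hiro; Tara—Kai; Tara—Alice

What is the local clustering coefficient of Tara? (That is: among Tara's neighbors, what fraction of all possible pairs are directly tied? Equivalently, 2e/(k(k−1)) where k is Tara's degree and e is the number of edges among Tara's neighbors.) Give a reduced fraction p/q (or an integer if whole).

2/3

Tara's neighbors: Alice, Hiro, and Kai (k = 3).
Possible neighbor pairs: C(3,2) = 3. Edges among them: Alice–Hiro, Hiro–Kai → e = 2.
Clustering(Tara) = 2/3.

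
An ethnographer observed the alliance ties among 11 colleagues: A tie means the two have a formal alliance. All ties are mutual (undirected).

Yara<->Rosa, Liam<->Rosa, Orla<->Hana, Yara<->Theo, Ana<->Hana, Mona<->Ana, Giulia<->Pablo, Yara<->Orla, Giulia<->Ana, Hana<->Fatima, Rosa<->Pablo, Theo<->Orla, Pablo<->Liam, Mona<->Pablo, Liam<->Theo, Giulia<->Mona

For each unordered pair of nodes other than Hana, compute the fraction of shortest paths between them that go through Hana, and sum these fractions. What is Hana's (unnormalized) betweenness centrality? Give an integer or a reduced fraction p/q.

Pairs whose geodesics pass through Hana — Theo–Fatima: 1; Theo–Ana: 1; Pablo–Fatima: 2/2; Giulia–Fatima: 1; Giulia–Orla: 1; Liam–Fatima: 1; Mona–Fatima: 1; Mona–Orla: 1; Yara–Fatima: 1; Yara–Ana: 1; Fatima–Ana: 1; Fatima–Rosa: 1; Fatima–Orla: 1; Ana–Orla: 1.
All other pairs contribute 0.
Summing the contributions gives betweenness(Hana) = 14.

14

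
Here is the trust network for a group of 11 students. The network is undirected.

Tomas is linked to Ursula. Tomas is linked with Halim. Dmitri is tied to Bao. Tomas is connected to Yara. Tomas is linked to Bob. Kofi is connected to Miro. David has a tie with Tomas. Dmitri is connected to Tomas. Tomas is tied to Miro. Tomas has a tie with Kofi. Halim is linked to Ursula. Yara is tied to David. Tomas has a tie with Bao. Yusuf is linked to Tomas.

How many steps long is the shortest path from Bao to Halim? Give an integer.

One shortest route is Bao – Tomas – Halim, which uses 2 edges, and Bao and Halim are not directly tied, so nothing shorter exists. So d(Bao,Halim) = 2.

2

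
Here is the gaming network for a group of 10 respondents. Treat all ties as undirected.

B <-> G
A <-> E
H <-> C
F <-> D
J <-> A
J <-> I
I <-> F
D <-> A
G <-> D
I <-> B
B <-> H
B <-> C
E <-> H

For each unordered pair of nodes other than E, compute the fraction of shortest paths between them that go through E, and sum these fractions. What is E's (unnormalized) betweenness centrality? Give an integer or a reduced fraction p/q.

10/3

Pairs whose geodesics pass through E — H–D: 1/2; H–J: 1/2; H–A: 1; C–A: 1; B–A: 1/3.
All other pairs contribute 0.
Summing the contributions gives betweenness(E) = 10/3.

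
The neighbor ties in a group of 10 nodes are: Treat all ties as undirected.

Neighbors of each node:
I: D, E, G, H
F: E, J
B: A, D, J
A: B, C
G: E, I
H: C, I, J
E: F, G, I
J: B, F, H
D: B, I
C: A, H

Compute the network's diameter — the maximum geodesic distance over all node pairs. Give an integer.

4

Eccentricity of each node (its greatest distance to any other): A:4, B:3, C:3, D:3, E:4, F:3, G:4, H:2, I:3, J:3.
The maximum eccentricity is 4, realized for instance by the pair G–A via G – I – H – C – A. So the diameter is 4.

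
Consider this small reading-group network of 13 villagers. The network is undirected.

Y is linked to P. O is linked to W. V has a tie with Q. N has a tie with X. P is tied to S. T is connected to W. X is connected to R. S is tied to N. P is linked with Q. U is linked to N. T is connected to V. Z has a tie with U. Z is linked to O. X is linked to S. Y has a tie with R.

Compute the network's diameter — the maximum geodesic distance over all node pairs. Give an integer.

6

Eccentricity of each node (its greatest distance to any other): N:5, O:6, P:5, Q:5, R:6, S:5, T:5, U:5, V:5, W:6, X:5, Y:6, Z:5.
The maximum eccentricity is 6, realized for instance by the pair O–Y via O – Z – U – N – X – R – Y. So the diameter is 6.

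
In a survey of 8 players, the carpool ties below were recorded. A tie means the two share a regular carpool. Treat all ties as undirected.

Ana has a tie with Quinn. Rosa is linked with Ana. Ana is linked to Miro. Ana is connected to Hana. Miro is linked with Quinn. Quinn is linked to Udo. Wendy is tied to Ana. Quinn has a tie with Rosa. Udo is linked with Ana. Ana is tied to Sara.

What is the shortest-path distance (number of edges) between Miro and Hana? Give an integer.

One shortest route is Miro – Ana – Hana, which uses 2 edges, and Miro and Hana are not directly tied, so nothing shorter exists. So d(Miro,Hana) = 2.

2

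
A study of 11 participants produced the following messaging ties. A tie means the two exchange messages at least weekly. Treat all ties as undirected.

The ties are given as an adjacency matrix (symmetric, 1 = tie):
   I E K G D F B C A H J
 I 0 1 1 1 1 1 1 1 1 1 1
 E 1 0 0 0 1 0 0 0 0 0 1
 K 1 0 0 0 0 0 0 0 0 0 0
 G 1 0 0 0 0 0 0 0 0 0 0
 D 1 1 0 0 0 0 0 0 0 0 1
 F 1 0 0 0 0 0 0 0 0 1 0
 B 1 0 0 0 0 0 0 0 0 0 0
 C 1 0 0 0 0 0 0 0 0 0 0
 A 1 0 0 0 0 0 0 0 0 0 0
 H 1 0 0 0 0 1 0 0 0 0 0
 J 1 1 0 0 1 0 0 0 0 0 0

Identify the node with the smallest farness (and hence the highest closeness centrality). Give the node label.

I

Farness (sum of distances to all others) for each node — A:19, B:19, C:19, D:17, E:17, F:18, G:19, H:18, I:10, J:17, K:19.
The smallest farness is 10, for I, so I has the highest closeness.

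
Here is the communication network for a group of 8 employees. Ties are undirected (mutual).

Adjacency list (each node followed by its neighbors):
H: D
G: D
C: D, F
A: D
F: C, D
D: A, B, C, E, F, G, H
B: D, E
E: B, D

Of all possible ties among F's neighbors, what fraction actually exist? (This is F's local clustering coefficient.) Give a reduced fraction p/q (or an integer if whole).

F's neighbors: C and D (k = 2).
Possible neighbor pairs: C(2,2) = 1. Edges among them: C–D → e = 1.
Clustering(F) = 1/1.

1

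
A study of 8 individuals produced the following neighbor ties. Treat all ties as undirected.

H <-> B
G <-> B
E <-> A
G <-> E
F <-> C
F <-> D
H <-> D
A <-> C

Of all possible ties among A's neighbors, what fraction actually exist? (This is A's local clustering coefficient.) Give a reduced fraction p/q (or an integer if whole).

0

A's neighbors: C and E (k = 2).
Possible neighbor pairs: C(2,2) = 1. Edges among them: none → e = 0.
Clustering(A) = 0/1.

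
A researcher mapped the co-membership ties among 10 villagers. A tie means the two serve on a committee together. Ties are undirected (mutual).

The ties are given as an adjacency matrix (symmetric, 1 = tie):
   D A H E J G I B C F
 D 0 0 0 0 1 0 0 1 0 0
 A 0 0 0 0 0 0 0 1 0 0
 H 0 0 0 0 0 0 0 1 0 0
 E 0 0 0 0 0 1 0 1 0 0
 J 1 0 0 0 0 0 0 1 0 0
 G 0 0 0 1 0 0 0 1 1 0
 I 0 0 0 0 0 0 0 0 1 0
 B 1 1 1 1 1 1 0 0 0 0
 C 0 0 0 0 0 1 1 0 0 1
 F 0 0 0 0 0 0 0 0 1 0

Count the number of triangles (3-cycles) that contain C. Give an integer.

0

C's neighbors are F, G, and I, but none of them are tied to each other, so no triangle contains C.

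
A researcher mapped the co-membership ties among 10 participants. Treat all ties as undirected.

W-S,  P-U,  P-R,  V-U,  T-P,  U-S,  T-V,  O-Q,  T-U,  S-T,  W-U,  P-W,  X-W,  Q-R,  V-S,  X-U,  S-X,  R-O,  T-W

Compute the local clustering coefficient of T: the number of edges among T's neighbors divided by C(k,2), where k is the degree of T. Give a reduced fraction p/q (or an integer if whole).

7/10

T's neighbors: P, S, U, V, and W (k = 5).
Possible neighbor pairs: C(5,2) = 10. Edges among them: P–U, P–W, S–U, S–V, S–W, U–V, U–W → e = 7.
Clustering(T) = 7/10.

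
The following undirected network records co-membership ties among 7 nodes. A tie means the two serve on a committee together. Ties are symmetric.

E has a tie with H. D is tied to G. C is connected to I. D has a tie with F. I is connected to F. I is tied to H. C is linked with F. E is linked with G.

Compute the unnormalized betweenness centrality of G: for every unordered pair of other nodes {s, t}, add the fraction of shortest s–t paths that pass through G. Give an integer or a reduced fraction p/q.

2

Pairs whose geodesics pass through G — D–E: 1; D–H: 1/2; E–F: 1/2.
All other pairs contribute 0.
Summing the contributions gives betweenness(G) = 2.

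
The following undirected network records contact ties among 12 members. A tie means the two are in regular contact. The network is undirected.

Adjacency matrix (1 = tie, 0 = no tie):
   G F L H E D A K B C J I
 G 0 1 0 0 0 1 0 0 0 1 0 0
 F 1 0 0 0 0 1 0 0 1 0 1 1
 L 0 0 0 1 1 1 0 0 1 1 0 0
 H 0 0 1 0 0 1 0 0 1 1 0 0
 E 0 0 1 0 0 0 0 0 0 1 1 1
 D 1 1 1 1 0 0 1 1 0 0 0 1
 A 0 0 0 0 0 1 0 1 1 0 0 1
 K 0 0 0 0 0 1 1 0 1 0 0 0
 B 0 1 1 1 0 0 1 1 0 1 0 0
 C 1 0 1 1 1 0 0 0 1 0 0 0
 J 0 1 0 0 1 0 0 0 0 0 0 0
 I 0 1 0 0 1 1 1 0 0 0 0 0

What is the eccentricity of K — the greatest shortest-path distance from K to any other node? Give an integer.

3

Distances from K: A:1, B:1, C:2, D:1, E:3, F:2, G:2, H:2, I:2, J:3, L:2.
The largest is 3 (to J and E), so the eccentricity of K is 3.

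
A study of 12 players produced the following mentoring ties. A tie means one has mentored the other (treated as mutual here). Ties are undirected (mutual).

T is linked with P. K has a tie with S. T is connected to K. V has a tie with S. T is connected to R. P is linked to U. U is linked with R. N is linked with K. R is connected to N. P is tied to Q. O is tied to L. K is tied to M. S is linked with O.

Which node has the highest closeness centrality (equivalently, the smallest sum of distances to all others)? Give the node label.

Farness (sum of distances to all others) for each node — K:21, L:43, M:31, N:27, O:33, P:29, Q:39, R:29, S:25, T:23, U:35, V:35.
The smallest farness is 21, for K, so K has the highest closeness.

K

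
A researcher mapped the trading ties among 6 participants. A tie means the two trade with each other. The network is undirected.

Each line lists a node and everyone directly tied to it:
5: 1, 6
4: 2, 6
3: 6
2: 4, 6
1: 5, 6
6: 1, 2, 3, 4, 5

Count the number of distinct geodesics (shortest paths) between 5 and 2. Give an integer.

1

The shortest distance is 2, and the only length-2 path is 5–6–2. So there is exactly 1 shortest path.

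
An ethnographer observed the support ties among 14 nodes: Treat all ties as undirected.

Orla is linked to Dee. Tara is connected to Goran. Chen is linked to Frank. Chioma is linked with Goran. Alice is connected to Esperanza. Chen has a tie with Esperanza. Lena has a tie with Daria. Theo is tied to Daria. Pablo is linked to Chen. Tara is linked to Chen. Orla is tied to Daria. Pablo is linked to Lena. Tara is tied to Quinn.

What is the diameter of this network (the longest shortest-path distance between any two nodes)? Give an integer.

8

Eccentricity of each node (its greatest distance to any other): Alice:7, Chen:5, Chioma:8, Daria:6, Dee:8, Esperanza:6, Frank:6, Goran:7, Lena:5, Orla:7, Pablo:4, Quinn:7, Tara:6, Theo:7.
The maximum eccentricity is 8, realized for instance by the pair Dee–Chioma via Dee – Orla – Daria – Lena – Pablo – Chen – Tara – Goran – Chioma. So the diameter is 8.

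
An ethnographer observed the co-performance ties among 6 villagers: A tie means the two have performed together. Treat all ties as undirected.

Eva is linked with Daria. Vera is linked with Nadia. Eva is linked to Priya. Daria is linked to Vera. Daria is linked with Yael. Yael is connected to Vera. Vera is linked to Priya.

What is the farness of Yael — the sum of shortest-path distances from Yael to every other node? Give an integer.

Distances from Yael: Daria:1, Eva:2, Nadia:2, Priya:2, Vera:1.
Sum = 1 + 2 + 2 + 2 + 1 = 8.

8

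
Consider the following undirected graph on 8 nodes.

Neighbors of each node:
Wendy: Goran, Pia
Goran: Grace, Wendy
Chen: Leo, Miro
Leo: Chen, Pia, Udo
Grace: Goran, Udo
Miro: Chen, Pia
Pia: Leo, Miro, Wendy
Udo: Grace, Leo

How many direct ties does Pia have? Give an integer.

3

Pia is directly tied to Leo, Miro, and Wendy. That is 3 neighbors, so the degree of Pia is 3.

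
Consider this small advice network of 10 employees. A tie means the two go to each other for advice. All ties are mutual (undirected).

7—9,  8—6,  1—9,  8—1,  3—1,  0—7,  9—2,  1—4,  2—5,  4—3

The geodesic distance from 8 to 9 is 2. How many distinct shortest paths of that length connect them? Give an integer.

The shortest distance is 2, and the only length-2 path is 8–1–9. So there is exactly 1 shortest path.

1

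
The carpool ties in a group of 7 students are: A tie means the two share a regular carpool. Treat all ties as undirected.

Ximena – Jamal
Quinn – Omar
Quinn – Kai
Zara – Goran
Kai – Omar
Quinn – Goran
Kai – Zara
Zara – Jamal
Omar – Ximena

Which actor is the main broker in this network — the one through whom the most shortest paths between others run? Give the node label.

Unnormalized betweenness of each node: Goran:5/6, Jamal:3/2, Kai:11/6, Omar:17/6, Quinn:2, Ximena:4/3, Zara:11/3.
Zara has the largest value, 11/3, making it the main broker — the node through which the most shortest paths run.

Zara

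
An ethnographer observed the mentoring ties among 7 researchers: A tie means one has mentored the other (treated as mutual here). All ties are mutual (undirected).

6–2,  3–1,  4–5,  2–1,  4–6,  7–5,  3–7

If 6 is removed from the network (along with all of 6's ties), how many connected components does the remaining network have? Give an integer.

1

6's neighbors (2 and 4) remain reachable from one another through other ties, so the rest of the network stays in one piece.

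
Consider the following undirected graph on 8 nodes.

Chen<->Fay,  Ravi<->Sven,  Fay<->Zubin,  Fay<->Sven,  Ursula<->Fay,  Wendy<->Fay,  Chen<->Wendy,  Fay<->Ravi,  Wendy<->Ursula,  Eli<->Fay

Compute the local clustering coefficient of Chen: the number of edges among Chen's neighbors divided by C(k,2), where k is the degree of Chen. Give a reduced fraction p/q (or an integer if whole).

Chen's neighbors: Fay and Wendy (k = 2).
Possible neighbor pairs: C(2,2) = 1. Edges among them: Fay–Wendy → e = 1.
Clustering(Chen) = 1/1.

1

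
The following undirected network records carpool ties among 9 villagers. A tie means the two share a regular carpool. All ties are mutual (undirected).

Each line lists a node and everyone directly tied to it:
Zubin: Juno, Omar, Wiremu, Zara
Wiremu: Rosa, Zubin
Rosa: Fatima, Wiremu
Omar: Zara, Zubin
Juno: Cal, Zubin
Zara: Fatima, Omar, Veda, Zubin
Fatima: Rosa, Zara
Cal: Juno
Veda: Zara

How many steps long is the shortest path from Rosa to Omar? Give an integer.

3

One shortest route is Rosa – Fatima – Zara – Omar, which uses 3 edges, and at distance 2 from Rosa we only reach {Zara, Zubin}, which does not include Omar. So d(Rosa,Omar) = 3.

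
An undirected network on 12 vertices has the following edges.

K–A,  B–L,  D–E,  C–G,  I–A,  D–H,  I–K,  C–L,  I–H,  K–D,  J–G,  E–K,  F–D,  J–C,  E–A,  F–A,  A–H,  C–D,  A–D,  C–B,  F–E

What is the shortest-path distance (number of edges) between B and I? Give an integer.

One shortest route is B – C – D – K – I, which uses 4 edges, and at distance 3 from B we only reach {A, E, F, H, K}, which does not include I. So d(B,I) = 4.

4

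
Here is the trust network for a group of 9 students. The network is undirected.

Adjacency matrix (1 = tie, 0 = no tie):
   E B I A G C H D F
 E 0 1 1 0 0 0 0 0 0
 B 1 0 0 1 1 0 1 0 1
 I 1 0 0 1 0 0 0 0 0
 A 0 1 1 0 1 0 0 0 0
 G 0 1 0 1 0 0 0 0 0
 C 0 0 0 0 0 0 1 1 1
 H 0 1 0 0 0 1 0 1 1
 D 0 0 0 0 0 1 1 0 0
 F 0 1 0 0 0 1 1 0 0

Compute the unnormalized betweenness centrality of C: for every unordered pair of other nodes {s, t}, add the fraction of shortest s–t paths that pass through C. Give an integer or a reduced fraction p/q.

Pairs whose geodesics pass through C — D–F: 1/2.
All other pairs contribute 0.
Summing the contributions gives betweenness(C) = 1/2.

1/2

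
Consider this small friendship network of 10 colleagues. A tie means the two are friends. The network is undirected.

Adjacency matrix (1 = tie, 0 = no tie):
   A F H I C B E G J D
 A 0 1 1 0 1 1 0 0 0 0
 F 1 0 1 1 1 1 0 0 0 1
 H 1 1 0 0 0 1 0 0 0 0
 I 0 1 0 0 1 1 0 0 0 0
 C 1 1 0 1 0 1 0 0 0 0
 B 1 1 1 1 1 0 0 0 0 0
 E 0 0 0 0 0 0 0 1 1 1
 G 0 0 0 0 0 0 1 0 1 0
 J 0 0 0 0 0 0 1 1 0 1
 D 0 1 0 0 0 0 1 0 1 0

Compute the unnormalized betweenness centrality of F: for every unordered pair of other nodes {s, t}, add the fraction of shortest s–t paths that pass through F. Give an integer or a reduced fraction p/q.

127/6

Pairs whose geodesics pass through F — A–I: 1/3; A–E: 1; A–G: 2/2; A–J: 1; A–D: 1; H–I: 1/2; H–C: 1/3; H–E: 1; H–G: 2/2; H–J: 1; H–D: 1; I–E: 1; I–G: 2/2; I–J: 1 … (+9 more pairs).
All other pairs contribute 0.
Summing the contributions gives betweenness(F) = 127/6.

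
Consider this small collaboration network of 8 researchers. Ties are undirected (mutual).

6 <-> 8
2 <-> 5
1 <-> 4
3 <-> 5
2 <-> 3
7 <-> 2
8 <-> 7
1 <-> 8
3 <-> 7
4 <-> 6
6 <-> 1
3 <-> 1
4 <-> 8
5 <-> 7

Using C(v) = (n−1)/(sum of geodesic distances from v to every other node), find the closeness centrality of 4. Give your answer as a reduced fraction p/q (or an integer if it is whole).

7/13

Distances from 4: 1:1, 2:3, 3:2, 5:3, 6:1, 7:2, 8:1. Sum = 13.
n = 8, so closeness = 7/13.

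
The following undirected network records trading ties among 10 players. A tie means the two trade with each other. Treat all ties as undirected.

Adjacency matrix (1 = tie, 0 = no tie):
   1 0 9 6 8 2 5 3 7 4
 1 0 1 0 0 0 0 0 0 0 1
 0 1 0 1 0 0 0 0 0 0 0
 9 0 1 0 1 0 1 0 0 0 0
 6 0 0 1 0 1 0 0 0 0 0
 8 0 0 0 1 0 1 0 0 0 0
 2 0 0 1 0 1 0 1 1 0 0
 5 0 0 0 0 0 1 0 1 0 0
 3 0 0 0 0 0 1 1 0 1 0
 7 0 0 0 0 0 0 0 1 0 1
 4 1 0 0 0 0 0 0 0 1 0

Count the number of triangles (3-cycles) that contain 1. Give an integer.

0

1's neighbors are 0 and 4, but none of them are tied to each other, so no triangle contains 1.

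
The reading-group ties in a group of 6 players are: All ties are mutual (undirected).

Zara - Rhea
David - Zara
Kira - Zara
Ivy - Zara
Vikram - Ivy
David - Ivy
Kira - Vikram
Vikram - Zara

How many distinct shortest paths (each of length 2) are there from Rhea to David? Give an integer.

The shortest distance is 2, and the only length-2 path is Rhea–Zara–David. So there is exactly 1 shortest path.

1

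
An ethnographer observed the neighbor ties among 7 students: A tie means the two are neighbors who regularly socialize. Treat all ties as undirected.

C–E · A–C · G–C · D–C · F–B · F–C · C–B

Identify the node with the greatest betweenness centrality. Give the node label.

C

Unnormalized betweenness of each node: A:0, B:0, C:14, D:0, E:0, F:0, G:0.
C has the largest value, 14, making it the main broker — the node through which the most shortest paths run.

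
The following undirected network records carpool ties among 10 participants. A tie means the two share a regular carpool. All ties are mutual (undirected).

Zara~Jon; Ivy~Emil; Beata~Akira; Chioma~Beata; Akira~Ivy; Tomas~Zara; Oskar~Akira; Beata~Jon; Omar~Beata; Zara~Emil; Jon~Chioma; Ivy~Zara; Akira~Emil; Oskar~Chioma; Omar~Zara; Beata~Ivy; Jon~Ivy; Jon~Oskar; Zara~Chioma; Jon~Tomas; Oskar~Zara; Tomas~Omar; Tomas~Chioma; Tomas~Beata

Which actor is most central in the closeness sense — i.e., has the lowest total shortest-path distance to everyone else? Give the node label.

Farness (sum of distances to all others) for each node — Akira:14, Beata:12, Chioma:13, Emil:15, Ivy:13, Jon:12, Omar:15, Oskar:14, Tomas:13, Zara:11.
The smallest farness is 11, for Zara, so Zara has the highest closeness.

Zara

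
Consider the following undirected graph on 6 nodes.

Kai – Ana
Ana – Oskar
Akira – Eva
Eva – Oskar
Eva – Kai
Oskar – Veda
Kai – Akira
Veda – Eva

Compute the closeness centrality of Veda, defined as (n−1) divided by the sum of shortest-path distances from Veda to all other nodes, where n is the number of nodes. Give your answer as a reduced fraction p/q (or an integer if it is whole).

5/8

Distances from Veda: Akira:2, Ana:2, Eva:1, Kai:2, Oskar:1. Sum = 8.
n = 6, so closeness = 5/8.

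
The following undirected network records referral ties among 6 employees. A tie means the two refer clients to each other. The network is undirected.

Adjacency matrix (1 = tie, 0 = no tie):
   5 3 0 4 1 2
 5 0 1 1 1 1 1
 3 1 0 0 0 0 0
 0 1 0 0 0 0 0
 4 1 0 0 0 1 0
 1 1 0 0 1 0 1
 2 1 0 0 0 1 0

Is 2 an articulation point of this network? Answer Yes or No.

No

Even without 2, every remaining node can still reach every other (the residual graph is connected), so 2 is not a cut vertex.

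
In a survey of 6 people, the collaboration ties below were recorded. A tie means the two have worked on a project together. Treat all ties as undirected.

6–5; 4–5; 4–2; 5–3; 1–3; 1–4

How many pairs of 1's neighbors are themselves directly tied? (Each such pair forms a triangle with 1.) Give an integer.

0

1's neighbors are 3 and 4, but none of them are tied to each other, so no triangle contains 1.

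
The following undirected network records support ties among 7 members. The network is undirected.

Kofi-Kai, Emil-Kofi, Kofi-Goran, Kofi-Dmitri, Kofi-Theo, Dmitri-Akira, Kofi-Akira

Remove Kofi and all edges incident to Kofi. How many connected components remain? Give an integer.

5

Without Kofi, the remaining ties split the others into: {Kai}; {Akira, Dmitri}; {Goran}; {Emil}; {Theo}.
That's 5 separate components.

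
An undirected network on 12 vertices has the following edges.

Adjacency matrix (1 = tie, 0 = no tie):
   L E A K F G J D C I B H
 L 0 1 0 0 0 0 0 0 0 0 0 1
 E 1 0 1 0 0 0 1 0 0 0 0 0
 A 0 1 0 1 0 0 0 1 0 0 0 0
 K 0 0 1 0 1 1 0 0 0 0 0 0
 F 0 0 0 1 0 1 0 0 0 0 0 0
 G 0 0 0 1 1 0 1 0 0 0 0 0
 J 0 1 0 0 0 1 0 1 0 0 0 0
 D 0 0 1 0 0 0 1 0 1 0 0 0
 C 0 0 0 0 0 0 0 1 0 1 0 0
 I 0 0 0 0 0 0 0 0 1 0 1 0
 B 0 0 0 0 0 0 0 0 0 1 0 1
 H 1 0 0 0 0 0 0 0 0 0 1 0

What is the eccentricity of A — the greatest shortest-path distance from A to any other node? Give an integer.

4

Distances from A: B:4, C:2, D:1, E:1, F:2, G:2, H:3, I:3, J:2, K:1, L:2.
The largest is 4 (to B), so the eccentricity of A is 4.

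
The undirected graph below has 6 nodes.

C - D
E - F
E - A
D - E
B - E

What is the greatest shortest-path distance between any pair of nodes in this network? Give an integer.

Eccentricity of each node (its greatest distance to any other): A:3, B:3, C:3, D:2, E:2, F:3.
The maximum eccentricity is 3, realized for instance by the pair A–C via A – E – D – C. So the diameter is 3.

3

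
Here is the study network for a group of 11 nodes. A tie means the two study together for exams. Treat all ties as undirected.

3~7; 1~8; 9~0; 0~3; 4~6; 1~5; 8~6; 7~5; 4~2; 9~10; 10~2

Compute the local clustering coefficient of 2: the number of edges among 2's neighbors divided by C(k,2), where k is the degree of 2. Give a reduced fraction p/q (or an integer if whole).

2's neighbors: 4 and 10 (k = 2).
Possible neighbor pairs: C(2,2) = 1. Edges among them: none → e = 0.
Clustering(2) = 0/1.

0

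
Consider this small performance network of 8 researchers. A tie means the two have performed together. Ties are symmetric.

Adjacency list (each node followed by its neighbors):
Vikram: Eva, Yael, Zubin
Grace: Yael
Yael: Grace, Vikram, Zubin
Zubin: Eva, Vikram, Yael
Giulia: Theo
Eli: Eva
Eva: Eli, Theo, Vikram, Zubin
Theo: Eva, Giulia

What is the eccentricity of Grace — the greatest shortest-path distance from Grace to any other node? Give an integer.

Distances from Grace: Eli:4, Eva:3, Giulia:5, Theo:4, Vikram:2, Yael:1, Zubin:2.
The largest is 5 (to Giulia), so the eccentricity of Grace is 5.

5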